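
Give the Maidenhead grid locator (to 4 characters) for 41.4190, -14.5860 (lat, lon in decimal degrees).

IN21

Add 180° to longitude and 90° to latitude: 165.41, 131.42.
Field: 165.41/20 → 8 → I, 131.42/10 → 13 → N; chars IN.
Square: 5.41/2 → 2, 1.42/1 → 1; chars 21.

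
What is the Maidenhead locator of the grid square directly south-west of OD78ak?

OD68xj

Longitude subsquare a = 0; −1 → -1, wraps to 23 = x, carry into square.
Longitude square 7; −1 → 6.
Latitude subsquare k = 10; −1 → 9 = j.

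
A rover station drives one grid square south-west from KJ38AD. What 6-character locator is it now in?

KJ28xc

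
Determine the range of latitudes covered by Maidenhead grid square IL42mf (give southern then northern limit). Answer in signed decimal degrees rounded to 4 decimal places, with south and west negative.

22.2083, 22.2500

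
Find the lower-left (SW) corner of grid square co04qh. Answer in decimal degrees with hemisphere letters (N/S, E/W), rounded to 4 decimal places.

Field C=2, O=14: +2·20° lon, +14·10° lat → SW at lon -140°, lat 50°.
Square 0, 4: +0·2° lon, +4·1° lat → SW at lon -140°, lat 54°.
Subsquare q=16, h=7: +16·0.0833333° lon, +7·0.0416667° lat → SW at lon -138.667°, lat 54.2917°.
latitude 54.2917° N, longitude 138.6667° W.

54.2917° N, 138.6667° W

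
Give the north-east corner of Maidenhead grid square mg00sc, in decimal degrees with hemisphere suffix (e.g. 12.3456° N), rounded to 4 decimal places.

29.8750° S, 61.5833° E

Field M=12, G=6: +12·20° lon, +6·10° lat → SW at lon 60°, lat -30°.
Square 0, 0: +0·2° lon, +0·1° lat → SW at lon 60°, lat -30°.
Subsquare s=18, c=2: +18·0.0833333° lon, +2·0.0416667° lat → SW at lon 61.5°, lat -29.9167°.
Cell spans 0.0833333° lon × 0.0416667° lat. NE corner is SW corner plus one full cell.
latitude 29.8750° S, longitude 61.5833° E.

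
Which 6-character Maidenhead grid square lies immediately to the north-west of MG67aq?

MG57xr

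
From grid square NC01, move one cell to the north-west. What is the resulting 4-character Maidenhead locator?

Longitude square 0; −1 → -1, wraps to 9, carry into field.
Longitude field N = 13; −1 → 12 = M.
Latitude square 1; +1 → 2.

MC92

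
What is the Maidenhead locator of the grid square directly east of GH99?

Longitude square 9; +1 → 10, wraps to 0, carry into field.
Longitude field G = 6; +1 → 7 = H.
The latitude characters are unchanged.

HH09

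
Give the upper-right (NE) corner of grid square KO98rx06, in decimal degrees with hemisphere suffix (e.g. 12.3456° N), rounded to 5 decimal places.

58.98750° N, 39.42500° E

Field K=10, O=14: +10·20° lon, +14·10° lat → SW at lon 20°, lat 50°.
Square 9, 8: +9·2° lon, +8·1° lat → SW at lon 38°, lat 58°.
Subsquare r=17, x=23: +17·0.0833333° lon, +23·0.0416667° lat → SW at lon 39.4167°, lat 58.9583°.
Extended square 0, 6: +0·0.00833333° lon, +6·0.00416667° lat → SW at lon 39.4167°, lat 58.9833°.
Cell spans 0.00833333° lon × 0.00416667° lat. NE corner is SW corner plus one full cell.
latitude 58.98750° N, longitude 39.42500° E.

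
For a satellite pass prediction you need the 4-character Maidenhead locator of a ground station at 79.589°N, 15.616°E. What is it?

JQ79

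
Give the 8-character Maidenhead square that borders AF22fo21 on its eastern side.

AF22fo31

Longitude extended square 2; +1 → 3.
The latitude characters are unchanged.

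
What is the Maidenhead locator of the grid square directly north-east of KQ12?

KQ23

Longitude square 1; +1 → 2.
Latitude square 2; +1 → 3.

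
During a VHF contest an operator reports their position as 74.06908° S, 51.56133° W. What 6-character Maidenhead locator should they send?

GB45fw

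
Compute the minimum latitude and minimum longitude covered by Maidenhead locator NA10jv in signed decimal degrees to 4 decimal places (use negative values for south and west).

-89.1250, 82.7500

Field N=13, A=0: +13·20° lon, +0·10° lat → SW at lon 80°, lat -90°.
Square 1, 0: +1·2° lon, +0·1° lat → SW at lon 82°, lat -90°.
Subsquare j=9, v=21: +9·0.0833333° lon, +21·0.0416667° lat → SW at lon 82.75°, lat -89.125°.
latitude -89.1250, longitude 82.7500.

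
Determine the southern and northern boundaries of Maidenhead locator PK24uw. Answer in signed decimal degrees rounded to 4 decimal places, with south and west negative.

Field P=15, K=10: +15·20° lon, +10·10° lat → SW at lon 120°, lat 10°.
Square 2, 4: +2·2° lon, +4·1° lat → SW at lon 124°, lat 14°.
Subsquare u=20, w=22: +20·0.0833333° lon, +22·0.0416667° lat → SW at lon 125.667°, lat 14.9167°.
Cell spans 0.0833333° lon × 0.0416667° lat.
south 14.9167, north 14.9583.

14.9167, 14.9583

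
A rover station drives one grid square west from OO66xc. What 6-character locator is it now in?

Longitude subsquare x = 23; −1 → 22 = w.
The latitude characters are unchanged.

OO66wc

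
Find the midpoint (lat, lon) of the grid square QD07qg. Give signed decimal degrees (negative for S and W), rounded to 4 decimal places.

Field Q=16, D=3: +16·20° lon, +3·10° lat → SW at lon 140°, lat -60°.
Square 0, 7: +0·2° lon, +7·1° lat → SW at lon 140°, lat -53°.
Subsquare q=16, g=6: +16·0.0833333° lon, +6·0.0416667° lat → SW at lon 141.333°, lat -52.75°.
Cell spans 0.0833333° lon × 0.0416667° lat. Centre is SW corner plus half of each.
latitude -52.7292, longitude 141.3750.

-52.7292, 141.3750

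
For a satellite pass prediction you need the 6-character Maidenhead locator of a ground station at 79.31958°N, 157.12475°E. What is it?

QQ89nh

Offset from 180°W / 90°S: lon 337.1248°, lat 169.3196°.
Field: lon ⌊337.1248/20⌋ = 16 → Q; lat ⌊169.3196/10⌋ = 16 → Q.
Square: lon ⌊17.1248/2⌋ = 8; lat ⌊9.3196/1⌋ = 9.
Subsquare: lon ⌊1.1248/0.0833333⌋ = 13 → n; lat ⌊0.3196/0.0416667⌋ = 7 → h.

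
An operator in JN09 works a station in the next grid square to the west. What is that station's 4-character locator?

IN99

Longitude square 0; −1 → -1, wraps to 9, carry into field.
Longitude field J = 9; −1 → 8 = I.
The latitude characters are unchanged.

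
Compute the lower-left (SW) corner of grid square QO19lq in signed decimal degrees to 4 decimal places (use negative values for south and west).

59.6667, 142.9167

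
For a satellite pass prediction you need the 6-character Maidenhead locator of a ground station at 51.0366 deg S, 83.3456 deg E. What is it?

Offset from 180°W / 90°S: lon 263.3456°, lat 38.9634°.
Field: 263.3456/20 → 13 → N, 38.9634/10 → 3 → D; chars ND.
Square: 3.3456/2 → 1, 8.9634/1 → 8; chars 18.
Subsquare: 1.3456/0.0833333 → 16 → q, 0.9634/0.0416667 → 23 → x; chars qx.

ND18qx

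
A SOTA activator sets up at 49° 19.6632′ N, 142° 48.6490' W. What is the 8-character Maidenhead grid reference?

BN89oh28

Offset from 180°W / 90°S: lon 37.18918°, lat 139.32772°.
Field: lon ⌊37.18918/20⌋ = 1 → B; lat ⌊139.32772/10⌋ = 13 → N.
Square: lon ⌊17.18918/2⌋ = 8; lat ⌊9.32772/1⌋ = 9.
Subsquare: lon ⌊1.18918/0.0833333⌋ = 14 → o; lat ⌊0.32772/0.0416667⌋ = 7 → h.
Extended square: lon ⌊0.02252/0.00833333⌋ = 2; lat ⌊0.03605/0.00416667⌋ = 8.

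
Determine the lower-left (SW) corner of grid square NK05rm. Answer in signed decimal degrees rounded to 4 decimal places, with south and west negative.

15.5000, 81.4167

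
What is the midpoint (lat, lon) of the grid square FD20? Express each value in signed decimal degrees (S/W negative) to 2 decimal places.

-59.50, -75.00

Field F=5, D=3: +5·20° lon, +3·10° lat → SW at lon -80°, lat -60°.
Square 2, 0: +2·2° lon, +0·1° lat → SW at lon -76°, lat -60°.
Cell spans 2° lon × 1° lat. Centre is SW corner plus half of each.
latitude -59.50, longitude -75.00.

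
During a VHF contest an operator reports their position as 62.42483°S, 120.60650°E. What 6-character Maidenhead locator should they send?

PC07hn

Shift to the Maidenhead origin (180°W, 90°S): lon 300.6065, lat 27.5752.
Field (20°×10°, letters A–R): 300.6065/20 → 15 → P, 27.5752/10 → 2 → C; chars PC.
Square (2°×1°, digits 0–9): 0.6065/2 → 0, 7.5752/1 → 7; chars 07.
Subsquare (5′×2.5′, letters a–x): 0.6065/0.0833333 → 7 → h, 0.5752/0.0416667 → 13 → n; chars hn.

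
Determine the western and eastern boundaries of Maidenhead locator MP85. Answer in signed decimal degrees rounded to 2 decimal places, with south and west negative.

76.00, 78.00

Field M=12, P=15: +12·20° lon, +15·10° lat → SW at lon 60°, lat 60°.
Square 8, 5: +8·2° lon, +5·1° lat → SW at lon 76°, lat 65°.
Cell spans 2° lon × 1° lat.
west 76.00, east 78.00.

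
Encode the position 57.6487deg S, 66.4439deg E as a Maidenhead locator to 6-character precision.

MD32fi

Shift to the Maidenhead origin (180°W, 90°S): lon 246.4439, lat 32.3513.
Field: lon ⌊246.4439/20⌋ = 12 → M; lat ⌊32.3513/10⌋ = 3 → D.
Square: lon ⌊6.4439/2⌋ = 3; lat ⌊2.3513/1⌋ = 2.
Subsquare: lon ⌊0.4439/0.0833333⌋ = 5 → f; lat ⌊0.3513/0.0416667⌋ = 8 → i.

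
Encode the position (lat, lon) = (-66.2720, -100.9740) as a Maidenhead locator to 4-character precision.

DC93

Offset from 180°W / 90°S: lon 79.03°, lat 23.73°.
Field: lon ⌊79.03/20⌋ = 3 → D; lat ⌊23.73/10⌋ = 2 → C.
Square: lon ⌊19.03/2⌋ = 9; lat ⌊3.73/1⌋ = 3.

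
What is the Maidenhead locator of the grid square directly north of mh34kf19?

MH34kg10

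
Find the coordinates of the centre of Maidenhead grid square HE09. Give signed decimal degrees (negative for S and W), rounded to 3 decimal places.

Field H=7, E=4: +7·20° lon, +4·10° lat → SW at lon -40°, lat -50°.
Square 0, 9: +0·2° lon, +9·1° lat → SW at lon -40°, lat -41°.
Cell spans 2° lon × 1° lat. Centre is SW corner plus half of each.
latitude -40.500, longitude -39.000.

-40.500, -39.000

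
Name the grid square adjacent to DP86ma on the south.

DP85mx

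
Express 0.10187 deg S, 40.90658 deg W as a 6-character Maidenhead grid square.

GI99nv

Offset from 180°W / 90°S: lon 139.0934°, lat 89.8981°.
Field: lon ⌊139.0934/20⌋ = 6 → G; lat ⌊89.8981/10⌋ = 8 → I.
Square: lon ⌊19.0934/2⌋ = 9; lat ⌊9.8981/1⌋ = 9.
Subsquare: lon ⌊1.0934/0.0833333⌋ = 13 → n; lat ⌊0.8981/0.0416667⌋ = 21 → v.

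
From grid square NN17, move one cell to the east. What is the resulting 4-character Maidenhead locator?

NN27

Longitude square 1; +1 → 2.
The latitude characters are unchanged.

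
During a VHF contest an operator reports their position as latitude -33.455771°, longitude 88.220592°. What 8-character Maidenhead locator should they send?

Add 180° to longitude and 90° to latitude: 268.22059, 56.54423.
Field (20°×10°, letters A–R): 268.22059/20 → 13 → N, 56.54423/10 → 5 → F; chars NF.
Square (2°×1°, digits 0–9): 8.22059/2 → 4, 6.54423/1 → 6; chars 46.
Subsquare (5′×2.5′, letters a–x): 0.22059/0.0833333 → 2 → c, 0.54423/0.0416667 → 13 → n; chars cn.
Extended square (30″×15″, digits 0–9): 0.05393/0.00833333 → 6, 0.00256/0.00416667 → 0; chars 60.

NF46cn60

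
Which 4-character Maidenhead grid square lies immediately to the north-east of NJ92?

OJ03

Longitude square 9; +1 → 10, wraps to 0, carry into field.
Longitude field N = 13; +1 → 14 = O.
Latitude square 2; +1 → 3.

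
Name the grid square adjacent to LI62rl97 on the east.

Longitude extended square 9; +1 → 10, wraps to 0, carry into subsquare.
Longitude subsquare r = 17; +1 → 18 = s.
The latitude characters are unchanged.

LI62sl07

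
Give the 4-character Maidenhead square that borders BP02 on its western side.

AP92

Longitude square 0; −1 → -1, wraps to 9, carry into field.
Longitude field B = 1; −1 → 0 = A.
The latitude characters are unchanged.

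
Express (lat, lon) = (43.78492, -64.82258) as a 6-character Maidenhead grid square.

FN73os

Offset from 180°W / 90°S: lon 115.1774°, lat 133.7849°.
Field: 115.1774/20 → 5 → F, 133.7849/10 → 13 → N; chars FN.
Square: 15.1774/2 → 7, 3.7849/1 → 3; chars 73.
Subsquare: 1.1774/0.0833333 → 14 → o, 0.7849/0.0416667 → 18 → s; chars os.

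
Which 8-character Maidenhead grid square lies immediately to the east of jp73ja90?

Longitude extended square 9; +1 → 10, wraps to 0, carry into subsquare.
Longitude subsquare j = 9; +1 → 10 = k.
The latitude characters are unchanged.

JP73ka00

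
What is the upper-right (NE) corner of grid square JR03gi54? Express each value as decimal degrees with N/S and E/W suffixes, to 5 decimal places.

Field J=9, R=17: +9·20° lon, +17·10° lat → SW at lon 0°, lat 80°.
Square 0, 3: +0·2° lon, +3·1° lat → SW at lon 0°, lat 83°.
Subsquare g=6, i=8: +6·0.0833333° lon, +8·0.0416667° lat → SW at lon 0.5°, lat 83.3333°.
Extended square 5, 4: +5·0.00833333° lon, +4·0.00416667° lat → SW at lon 0.541667°, lat 83.35°.
Cell spans 0.00833333° lon × 0.00416667° lat. NE corner is SW corner plus one full cell.
latitude 83.35417° N, longitude 0.55000° E.

83.35417° N, 0.55000° E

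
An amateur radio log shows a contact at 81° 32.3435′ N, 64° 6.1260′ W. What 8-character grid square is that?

FR71wm79

Shift to the Maidenhead origin (180°W, 90°S): lon 115.89790, lat 171.53906.
Field (20°×10°, letters A–R): 115.89790/20 → 5 → F, 171.53906/10 → 17 → R; chars FR.
Square (2°×1°, digits 0–9): 15.89790/2 → 7, 1.53906/1 → 1; chars 71.
Subsquare (5′×2.5′, letters a–x): 1.89790/0.0833333 → 22 → w, 0.53906/0.0416667 → 12 → m; chars wm.
Extended square (30″×15″, digits 0–9): 0.06457/0.00833333 → 7, 0.03906/0.00416667 → 9; chars 79.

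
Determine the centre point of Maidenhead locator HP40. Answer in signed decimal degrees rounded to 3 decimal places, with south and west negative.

Field H=7, P=15: +7·20° lon, +15·10° lat → SW at lon -40°, lat 60°.
Square 4, 0: +4·2° lon, +0·1° lat → SW at lon -32°, lat 60°.
Cell spans 2° lon × 1° lat. Centre is SW corner plus half of each.
latitude 60.500, longitude -31.000.

60.500, -31.000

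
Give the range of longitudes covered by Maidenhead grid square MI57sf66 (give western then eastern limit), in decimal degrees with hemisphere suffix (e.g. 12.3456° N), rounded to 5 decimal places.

71.55000° E, 71.55833° E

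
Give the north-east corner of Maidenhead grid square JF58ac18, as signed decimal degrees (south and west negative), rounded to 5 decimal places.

Field J=9, F=5: +9·20° lon, +5·10° lat → SW at lon 0°, lat -40°.
Square 5, 8: +5·2° lon, +8·1° lat → SW at lon 10°, lat -32°.
Subsquare a=0, c=2: +0·0.0833333° lon, +2·0.0416667° lat → SW at lon 10°, lat -31.9167°.
Extended square 1, 8: +1·0.00833333° lon, +8·0.00416667° lat → SW at lon 10.0083°, lat -31.8833°.
Cell spans 0.00833333° lon × 0.00416667° lat. NE corner is SW corner plus one full cell.
latitude -31.87917, longitude 10.01667.

-31.87917, 10.01667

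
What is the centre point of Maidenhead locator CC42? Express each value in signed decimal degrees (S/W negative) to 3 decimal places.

-67.500, -131.000

Field C=2, C=2: +2·20° lon, +2·10° lat → SW at lon -140°, lat -70°.
Square 4, 2: +4·2° lon, +2·1° lat → SW at lon -132°, lat -68°.
Cell spans 2° lon × 1° lat. Centre is SW corner plus half of each.
latitude -67.500, longitude -131.000.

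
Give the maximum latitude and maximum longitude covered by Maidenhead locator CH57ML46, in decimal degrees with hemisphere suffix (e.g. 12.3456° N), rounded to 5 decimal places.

12.51250° S, 128.95833° W

Field C=2, H=7: +2·20° lon, +7·10° lat → SW at lon -140°, lat -20°.
Square 5, 7: +5·2° lon, +7·1° lat → SW at lon -130°, lat -13°.
Subsquare m=12, l=11: +12·0.0833333° lon, +11·0.0416667° lat → SW at lon -129°, lat -12.5417°.
Extended square 4, 6: +4·0.00833333° lon, +6·0.00416667° lat → SW at lon -128.967°, lat -12.5167°.
Cell spans 0.00833333° lon × 0.00416667° lat. NE corner is SW corner plus one full cell.
latitude 12.51250° S, longitude 128.95833° W.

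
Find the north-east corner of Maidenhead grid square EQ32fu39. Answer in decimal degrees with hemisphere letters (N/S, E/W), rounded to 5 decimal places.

72.87500° N, 93.55000° W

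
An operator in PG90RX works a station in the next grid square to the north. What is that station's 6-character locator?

Latitude subsquare x = 23; +1 → 24, wraps to 0 = a, carry into square.
Latitude square 0; +1 → 1.
The longitude characters are unchanged.

PG91ra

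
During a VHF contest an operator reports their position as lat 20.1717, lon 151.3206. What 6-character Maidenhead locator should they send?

QL50pe

Offset from 180°W / 90°S: lon 331.3206°, lat 110.1717°.
Field: lon ⌊331.3206/20⌋ = 16 → Q; lat ⌊110.1717/10⌋ = 11 → L.
Square: lon ⌊11.3206/2⌋ = 5; lat ⌊0.1717/1⌋ = 0.
Subsquare: lon ⌊1.3206/0.0833333⌋ = 15 → p; lat ⌊0.1717/0.0416667⌋ = 4 → e.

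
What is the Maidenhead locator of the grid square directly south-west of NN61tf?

NN61se

Longitude subsquare t = 19; −1 → 18 = s.
Latitude subsquare f = 5; −1 → 4 = e.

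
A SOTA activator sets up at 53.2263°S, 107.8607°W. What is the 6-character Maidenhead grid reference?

DD66bs

Add 180° to longitude and 90° to latitude: 72.1393, 36.7737.
Field: lon ⌊72.1393/20⌋ = 3 → D; lat ⌊36.7737/10⌋ = 3 → D.
Square: lon ⌊12.1393/2⌋ = 6; lat ⌊6.7737/1⌋ = 6.
Subsquare: lon ⌊0.1393/0.0833333⌋ = 1 → b; lat ⌊0.7737/0.0416667⌋ = 18 → s.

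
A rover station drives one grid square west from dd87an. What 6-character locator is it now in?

DD77xn

Longitude subsquare a = 0; −1 → -1, wraps to 23 = x, carry into square.
Longitude square 8; −1 → 7.
The latitude characters are unchanged.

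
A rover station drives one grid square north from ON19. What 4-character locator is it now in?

OO10

Latitude square 9; +1 → 10, wraps to 0, carry into field.
Latitude field N = 13; +1 → 14 = O.
The longitude characters are unchanged.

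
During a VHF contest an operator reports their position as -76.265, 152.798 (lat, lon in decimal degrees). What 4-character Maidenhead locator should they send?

QB63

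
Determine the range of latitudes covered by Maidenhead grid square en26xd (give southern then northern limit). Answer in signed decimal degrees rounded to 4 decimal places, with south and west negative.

46.1250, 46.1667

Field E=4, N=13: +4·20° lon, +13·10° lat → SW at lon -100°, lat 40°.
Square 2, 6: +2·2° lon, +6·1° lat → SW at lon -96°, lat 46°.
Subsquare x=23, d=3: +23·0.0833333° lon, +3·0.0416667° lat → SW at lon -94.0833°, lat 46.125°.
Cell spans 0.0833333° lon × 0.0416667° lat.
south 46.1250, north 46.1667.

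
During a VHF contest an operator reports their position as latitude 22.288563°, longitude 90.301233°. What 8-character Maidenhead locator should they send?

NL52dg69

Add 180° to longitude and 90° to latitude: 270.30123, 112.28856.
Field: lon ⌊270.30123/20⌋ = 13 → N; lat ⌊112.28856/10⌋ = 11 → L.
Square: lon ⌊10.30123/2⌋ = 5; lat ⌊2.28856/1⌋ = 2.
Subsquare: lon ⌊0.30123/0.0833333⌋ = 3 → d; lat ⌊0.28856/0.0416667⌋ = 6 → g.
Extended square: lon ⌊0.05123/0.00833333⌋ = 6; lat ⌊0.03856/0.00416667⌋ = 9.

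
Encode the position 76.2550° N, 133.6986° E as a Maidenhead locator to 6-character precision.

PQ66ug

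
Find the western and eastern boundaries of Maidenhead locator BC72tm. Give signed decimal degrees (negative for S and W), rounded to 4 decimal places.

-144.4167, -144.3333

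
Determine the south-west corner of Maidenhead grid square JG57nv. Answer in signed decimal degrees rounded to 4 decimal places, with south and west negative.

-22.1250, 11.0833

Field J=9, G=6: +9·20° lon, +6·10° lat → SW at lon 0°, lat -30°.
Square 5, 7: +5·2° lon, +7·1° lat → SW at lon 10°, lat -23°.
Subsquare n=13, v=21: +13·0.0833333° lon, +21·0.0416667° lat → SW at lon 11.0833°, lat -22.125°.
latitude -22.1250, longitude 11.0833.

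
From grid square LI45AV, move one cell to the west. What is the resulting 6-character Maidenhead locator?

Longitude subsquare a = 0; −1 → -1, wraps to 23 = x, carry into square.
Longitude square 4; −1 → 3.
The latitude characters are unchanged.

LI35xv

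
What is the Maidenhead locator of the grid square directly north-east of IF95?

JF06

Longitude square 9; +1 → 10, wraps to 0, carry into field.
Longitude field I = 8; +1 → 9 = J.
Latitude square 5; +1 → 6.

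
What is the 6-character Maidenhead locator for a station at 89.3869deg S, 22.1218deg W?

HA80wo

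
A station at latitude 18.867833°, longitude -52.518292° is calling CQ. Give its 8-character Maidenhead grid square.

GK38ru78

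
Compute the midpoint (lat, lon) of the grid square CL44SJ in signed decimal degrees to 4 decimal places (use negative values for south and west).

24.3958, -130.4583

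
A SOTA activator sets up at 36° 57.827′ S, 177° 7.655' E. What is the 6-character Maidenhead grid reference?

Add 180° to longitude and 90° to latitude: 357.1276, 53.0362.
Field: 357.1276/20 → 17 → R, 53.0362/10 → 5 → F; chars RF.
Square: 17.1276/2 → 8, 3.0362/1 → 3; chars 83.
Subsquare: 1.1276/0.0833333 → 13 → n, 0.0362/0.0416667 → 0 → a; chars na.

RF83na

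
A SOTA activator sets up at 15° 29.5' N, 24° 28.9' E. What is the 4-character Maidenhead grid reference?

Shift to the Maidenhead origin (180°W, 90°S): lon 204.48, lat 105.49.
Field: lon ⌊204.48/20⌋ = 10 → K; lat ⌊105.49/10⌋ = 10 → K.
Square: lon ⌊4.48/2⌋ = 2; lat ⌊5.49/1⌋ = 5.

KK25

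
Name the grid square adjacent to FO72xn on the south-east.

Longitude subsquare x = 23; +1 → 24, wraps to 0 = a, carry into square.
Longitude square 7; +1 → 8.
Latitude subsquare n = 13; −1 → 12 = m.

FO82am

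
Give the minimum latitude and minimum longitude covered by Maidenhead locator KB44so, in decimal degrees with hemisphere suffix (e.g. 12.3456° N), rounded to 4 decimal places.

75.4167° S, 29.5000° E

Field K=10, B=1: +10·20° lon, +1·10° lat → SW at lon 20°, lat -80°.
Square 4, 4: +4·2° lon, +4·1° lat → SW at lon 28°, lat -76°.
Subsquare s=18, o=14: +18·0.0833333° lon, +14·0.0416667° lat → SW at lon 29.5°, lat -75.4167°.
latitude 75.4167° S, longitude 29.5000° E.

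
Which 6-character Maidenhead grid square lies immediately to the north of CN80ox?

CN81oa

Latitude subsquare x = 23; +1 → 24, wraps to 0 = a, carry into square.
Latitude square 0; +1 → 1.
The longitude characters are unchanged.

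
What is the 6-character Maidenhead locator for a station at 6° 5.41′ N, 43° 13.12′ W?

Offset from 180°W / 90°S: lon 136.7813°, lat 96.0902°.
Field: 136.7813/20 → 6 → G, 96.0902/10 → 9 → J; chars GJ.
Square: 16.7813/2 → 8, 6.0902/1 → 6; chars 86.
Subsquare: 0.7813/0.0833333 → 9 → j, 0.0902/0.0416667 → 2 → c; chars jc.

GJ86jc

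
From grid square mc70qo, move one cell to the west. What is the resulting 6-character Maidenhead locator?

MC70po

Longitude subsquare q = 16; −1 → 15 = p.
The latitude characters are unchanged.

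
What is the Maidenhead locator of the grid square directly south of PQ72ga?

PQ71gx

Latitude subsquare a = 0; −1 → -1, wraps to 23 = x, carry into square.
Latitude square 2; −1 → 1.
The longitude characters are unchanged.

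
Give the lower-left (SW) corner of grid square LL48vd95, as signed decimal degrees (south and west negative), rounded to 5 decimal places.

28.14583, 49.82500

Field L=11, L=11: +11·20° lon, +11·10° lat → SW at lon 40°, lat 20°.
Square 4, 8: +4·2° lon, +8·1° lat → SW at lon 48°, lat 28°.
Subsquare v=21, d=3: +21·0.0833333° lon, +3·0.0416667° lat → SW at lon 49.75°, lat 28.125°.
Extended square 9, 5: +9·0.00833333° lon, +5·0.00416667° lat → SW at lon 49.825°, lat 28.1458°.
latitude 28.14583, longitude 49.82500.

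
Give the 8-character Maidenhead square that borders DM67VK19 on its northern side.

DM67vl10

Latitude extended square 9; +1 → 10, wraps to 0, carry into subsquare.
Latitude subsquare k = 10; +1 → 11 = l.
The longitude characters are unchanged.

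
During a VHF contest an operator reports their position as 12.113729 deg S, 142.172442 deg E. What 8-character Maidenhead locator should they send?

QH17cv02

Shift to the Maidenhead origin (180°W, 90°S): lon 322.17244, lat 77.88627.
Field: 322.17244/20 → 16 → Q, 77.88627/10 → 7 → H; chars QH.
Square: 2.17244/2 → 1, 7.88627/1 → 7; chars 17.
Subsquare: 0.17244/0.0833333 → 2 → c, 0.88627/0.0416667 → 21 → v; chars cv.
Extended square: 0.00578/0.00833333 → 0, 0.01127/0.00416667 → 2; chars 02.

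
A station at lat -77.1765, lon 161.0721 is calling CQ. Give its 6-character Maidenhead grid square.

Add 180° to longitude and 90° to latitude: 341.0721, 12.8235.
Field (20°×10°, letters A–R): lon ⌊341.0721/20⌋ = 17 → R; lat ⌊12.8235/10⌋ = 1 → B.
Square (2°×1°, digits 0–9): lon ⌊1.0721/2⌋ = 0; lat ⌊2.8235/1⌋ = 2.
Subsquare (5′×2.5′, letters a–x): lon ⌊1.0721/0.0833333⌋ = 12 → m; lat ⌊0.8235/0.0416667⌋ = 19 → t.

RB02mt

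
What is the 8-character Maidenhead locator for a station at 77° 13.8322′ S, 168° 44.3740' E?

RB42is84

Shift to the Maidenhead origin (180°W, 90°S): lon 348.73957, lat 12.76946.
Field (20°×10°, letters A–R): lon ⌊348.73957/20⌋ = 17 → R; lat ⌊12.76946/10⌋ = 1 → B.
Square (2°×1°, digits 0–9): lon ⌊8.73957/2⌋ = 4; lat ⌊2.76946/1⌋ = 2.
Subsquare (5′×2.5′, letters a–x): lon ⌊0.73957/0.0833333⌋ = 8 → i; lat ⌊0.76946/0.0416667⌋ = 18 → s.
Extended square (30″×15″, digits 0–9): lon ⌊0.07290/0.00833333⌋ = 8; lat ⌊0.01946/0.00416667⌋ = 4.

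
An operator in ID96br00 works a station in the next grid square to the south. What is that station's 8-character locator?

ID96bq09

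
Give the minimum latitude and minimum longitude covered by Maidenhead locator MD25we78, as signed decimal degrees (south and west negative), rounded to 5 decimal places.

-54.80000, 65.89167

Field M=12, D=3: +12·20° lon, +3·10° lat → SW at lon 60°, lat -60°.
Square 2, 5: +2·2° lon, +5·1° lat → SW at lon 64°, lat -55°.
Subsquare w=22, e=4: +22·0.0833333° lon, +4·0.0416667° lat → SW at lon 65.8333°, lat -54.8333°.
Extended square 7, 8: +7·0.00833333° lon, +8·0.00416667° lat → SW at lon 65.8917°, lat -54.8°.
latitude -54.80000, longitude 65.89167.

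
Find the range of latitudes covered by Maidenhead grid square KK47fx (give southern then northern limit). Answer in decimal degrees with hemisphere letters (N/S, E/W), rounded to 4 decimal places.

17.9583° N, 18.0000° N

Field K=10, K=10: +10·20° lon, +10·10° lat → SW at lon 20°, lat 10°.
Square 4, 7: +4·2° lon, +7·1° lat → SW at lon 28°, lat 17°.
Subsquare f=5, x=23: +5·0.0833333° lon, +23·0.0416667° lat → SW at lon 28.4167°, lat 17.9583°.
Cell spans 0.0833333° lon × 0.0416667° lat.
south 17.9583° N, north 18.0000° N.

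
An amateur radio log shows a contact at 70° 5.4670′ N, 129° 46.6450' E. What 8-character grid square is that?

PQ40vc31

Shift to the Maidenhead origin (180°W, 90°S): lon 309.77742, lat 160.09112.
Field: lon ⌊309.77742/20⌋ = 15 → P; lat ⌊160.09112/10⌋ = 16 → Q.
Square: lon ⌊9.77742/2⌋ = 4; lat ⌊0.09112/1⌋ = 0.
Subsquare: lon ⌊1.77742/0.0833333⌋ = 21 → v; lat ⌊0.09112/0.0416667⌋ = 2 → c.
Extended square: lon ⌊0.02742/0.00833333⌋ = 3; lat ⌊0.00778/0.00416667⌋ = 1.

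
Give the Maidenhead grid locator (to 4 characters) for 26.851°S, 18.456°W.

IG03

Add 180° to longitude and 90° to latitude: 161.54, 63.15.
Field: lon ⌊161.54/20⌋ = 8 → I; lat ⌊63.15/10⌋ = 6 → G.
Square: lon ⌊1.54/2⌋ = 0; lat ⌊3.15/1⌋ = 3.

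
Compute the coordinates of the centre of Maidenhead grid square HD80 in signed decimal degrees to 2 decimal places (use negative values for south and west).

-59.50, -23.00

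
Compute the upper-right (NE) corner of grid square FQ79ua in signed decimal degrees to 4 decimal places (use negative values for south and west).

79.0417, -64.2500

Field F=5, Q=16: +5·20° lon, +16·10° lat → SW at lon -80°, lat 70°.
Square 7, 9: +7·2° lon, +9·1° lat → SW at lon -66°, lat 79°.
Subsquare u=20, a=0: +20·0.0833333° lon, +0·0.0416667° lat → SW at lon -64.3333°, lat 79°.
Cell spans 0.0833333° lon × 0.0416667° lat. NE corner is SW corner plus one full cell.
latitude 79.0417, longitude -64.2500.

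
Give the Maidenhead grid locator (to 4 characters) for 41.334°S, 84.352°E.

Shift to the Maidenhead origin (180°W, 90°S): lon 264.35, lat 48.67.
Field: 264.35/20 → 13 → N, 48.67/10 → 4 → E; chars NE.
Square: 4.35/2 → 2, 8.67/1 → 8; chars 28.

NE28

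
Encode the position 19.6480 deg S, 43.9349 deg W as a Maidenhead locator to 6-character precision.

Add 180° to longitude and 90° to latitude: 136.0651, 70.3520.
Field: lon ⌊136.0651/20⌋ = 6 → G; lat ⌊70.3520/10⌋ = 7 → H.
Square: lon ⌊16.0651/2⌋ = 8; lat ⌊0.3520/1⌋ = 0.
Subsquare: lon ⌊0.0651/0.0833333⌋ = 0 → a; lat ⌊0.3520/0.0416667⌋ = 8 → i.

GH80ai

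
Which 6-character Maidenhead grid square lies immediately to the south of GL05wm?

Latitude subsquare m = 12; −1 → 11 = l.
The longitude characters are unchanged.

GL05wl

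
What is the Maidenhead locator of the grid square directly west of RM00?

QM90

Longitude square 0; −1 → -1, wraps to 9, carry into field.
Longitude field R = 17; −1 → 16 = Q.
The latitude characters are unchanged.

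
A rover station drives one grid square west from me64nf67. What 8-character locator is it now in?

ME64nf57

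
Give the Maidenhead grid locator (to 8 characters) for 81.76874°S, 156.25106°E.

Shift to the Maidenhead origin (180°W, 90°S): lon 336.25106, lat 8.23126.
Field (20°×10°, letters A–R): lon ⌊336.25106/20⌋ = 16 → Q; lat ⌊8.23126/10⌋ = 0 → A.
Square (2°×1°, digits 0–9): lon ⌊16.25106/2⌋ = 8; lat ⌊8.23126/1⌋ = 8.
Subsquare (5′×2.5′, letters a–x): lon ⌊0.25106/0.0833333⌋ = 3 → d; lat ⌊0.23126/0.0416667⌋ = 5 → f.
Extended square (30″×15″, digits 0–9): lon ⌊0.00106/0.00833333⌋ = 0; lat ⌊0.02293/0.00416667⌋ = 5.

QA88df05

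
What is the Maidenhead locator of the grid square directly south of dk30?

DJ39

Latitude square 0; −1 → -1, wraps to 9, carry into field.
Latitude field K = 10; −1 → 9 = J.
The longitude characters are unchanged.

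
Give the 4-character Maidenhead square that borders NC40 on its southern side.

NB49

Latitude square 0; −1 → -1, wraps to 9, carry into field.
Latitude field C = 2; −1 → 1 = B.
The longitude characters are unchanged.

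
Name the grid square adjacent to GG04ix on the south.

Latitude subsquare x = 23; −1 → 22 = w.
The longitude characters are unchanged.

GG04iw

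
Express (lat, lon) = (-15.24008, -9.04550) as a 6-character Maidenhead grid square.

IH54ls

Add 180° to longitude and 90° to latitude: 170.9545, 74.7599.
Field: lon ⌊170.9545/20⌋ = 8 → I; lat ⌊74.7599/10⌋ = 7 → H.
Square: lon ⌊10.9545/2⌋ = 5; lat ⌊4.7599/1⌋ = 4.
Subsquare: lon ⌊0.9545/0.0833333⌋ = 11 → l; lat ⌊0.7599/0.0416667⌋ = 18 → s.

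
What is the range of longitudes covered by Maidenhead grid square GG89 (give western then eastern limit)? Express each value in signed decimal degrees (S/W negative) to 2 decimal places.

Field G=6, G=6: +6·20° lon, +6·10° lat → SW at lon -60°, lat -30°.
Square 8, 9: +8·2° lon, +9·1° lat → SW at lon -44°, lat -21°.
Cell spans 2° lon × 1° lat.
west -44.00, east -42.00.

-44.00, -42.00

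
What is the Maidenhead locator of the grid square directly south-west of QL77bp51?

QL77bp40

Longitude extended square 5; −1 → 4.
Latitude extended square 1; −1 → 0.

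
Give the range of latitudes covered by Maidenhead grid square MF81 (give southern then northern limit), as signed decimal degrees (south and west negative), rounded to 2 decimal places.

Field M=12, F=5: +12·20° lon, +5·10° lat → SW at lon 60°, lat -40°.
Square 8, 1: +8·2° lon, +1·1° lat → SW at lon 76°, lat -39°.
Cell spans 2° lon × 1° lat.
south -39.00, north -38.00.

-39.00, -38.00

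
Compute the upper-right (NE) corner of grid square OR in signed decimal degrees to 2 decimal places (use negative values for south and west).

90.00, 120.00

Field O=14, R=17: +14·20° lon, +17·10° lat → SW at lon 100°, lat 80°.
Cell spans 20° lon × 10° lat. NE corner is SW corner plus one full cell.
latitude 90.00, longitude 120.00.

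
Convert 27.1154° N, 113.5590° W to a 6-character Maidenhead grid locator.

DL37fc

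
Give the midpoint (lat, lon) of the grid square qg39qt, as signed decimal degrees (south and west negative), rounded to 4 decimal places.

-20.1875, 147.3750

Field Q=16, G=6: +16·20° lon, +6·10° lat → SW at lon 140°, lat -30°.
Square 3, 9: +3·2° lon, +9·1° lat → SW at lon 146°, lat -21°.
Subsquare q=16, t=19: +16·0.0833333° lon, +19·0.0416667° lat → SW at lon 147.333°, lat -20.2083°.
Cell spans 0.0833333° lon × 0.0416667° lat. Centre is SW corner plus half of each.
latitude -20.1875, longitude 147.3750.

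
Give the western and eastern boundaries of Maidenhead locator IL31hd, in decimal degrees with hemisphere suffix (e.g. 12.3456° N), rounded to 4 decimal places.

13.4167° W, 13.3333° W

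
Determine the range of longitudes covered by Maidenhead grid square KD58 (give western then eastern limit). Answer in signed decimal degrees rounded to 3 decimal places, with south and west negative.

30.000, 32.000

Field K=10, D=3: +10·20° lon, +3·10° lat → SW at lon 20°, lat -60°.
Square 5, 8: +5·2° lon, +8·1° lat → SW at lon 30°, lat -52°.
Cell spans 2° lon × 1° lat.
west 30.000, east 32.000.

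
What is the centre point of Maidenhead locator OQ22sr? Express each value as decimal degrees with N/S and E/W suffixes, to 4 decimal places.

72.7292° N, 105.5417° E

Field O=14, Q=16: +14·20° lon, +16·10° lat → SW at lon 100°, lat 70°.
Square 2, 2: +2·2° lon, +2·1° lat → SW at lon 104°, lat 72°.
Subsquare s=18, r=17: +18·0.0833333° lon, +17·0.0416667° lat → SW at lon 105.5°, lat 72.7083°.
Cell spans 0.0833333° lon × 0.0416667° lat. Centre is SW corner plus half of each.
latitude 72.7292° N, longitude 105.5417° E.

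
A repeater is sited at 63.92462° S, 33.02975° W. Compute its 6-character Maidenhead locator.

Shift to the Maidenhead origin (180°W, 90°S): lon 146.9702, lat 26.0754.
Field: 146.9702/20 → 7 → H, 26.0754/10 → 2 → C; chars HC.
Square: 6.9702/2 → 3, 6.0754/1 → 6; chars 36.
Subsquare: 0.9702/0.0833333 → 11 → l, 0.0754/0.0416667 → 1 → b; chars lb.

HC36lb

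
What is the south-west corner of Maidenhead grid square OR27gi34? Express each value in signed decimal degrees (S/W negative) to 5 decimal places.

87.35000, 104.52500

Field O=14, R=17: +14·20° lon, +17·10° lat → SW at lon 100°, lat 80°.
Square 2, 7: +2·2° lon, +7·1° lat → SW at lon 104°, lat 87°.
Subsquare g=6, i=8: +6·0.0833333° lon, +8·0.0416667° lat → SW at lon 104.5°, lat 87.3333°.
Extended square 3, 4: +3·0.00833333° lon, +4·0.00416667° lat → SW at lon 104.525°, lat 87.35°.
latitude 87.35000, longitude 104.52500.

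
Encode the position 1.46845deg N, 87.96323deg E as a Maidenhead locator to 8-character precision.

NJ31xl52

Add 180° to longitude and 90° to latitude: 267.96323, 91.46845.
Field: lon ⌊267.96323/20⌋ = 13 → N; lat ⌊91.46845/10⌋ = 9 → J.
Square: lon ⌊7.96323/2⌋ = 3; lat ⌊1.46845/1⌋ = 1.
Subsquare: lon ⌊1.96323/0.0833333⌋ = 23 → x; lat ⌊0.46845/0.0416667⌋ = 11 → l.
Extended square: lon ⌊0.04656/0.00833333⌋ = 5; lat ⌊0.01012/0.00416667⌋ = 2.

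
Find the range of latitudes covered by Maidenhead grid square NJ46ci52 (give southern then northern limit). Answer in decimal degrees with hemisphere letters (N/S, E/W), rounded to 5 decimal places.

6.34167° N, 6.34583° N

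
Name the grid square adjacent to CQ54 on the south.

CQ53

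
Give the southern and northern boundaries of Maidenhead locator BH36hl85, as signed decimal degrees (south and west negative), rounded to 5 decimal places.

-13.52083, -13.51667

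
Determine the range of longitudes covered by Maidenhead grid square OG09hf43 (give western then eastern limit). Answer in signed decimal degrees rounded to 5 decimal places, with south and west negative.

Field O=14, G=6: +14·20° lon, +6·10° lat → SW at lon 100°, lat -30°.
Square 0, 9: +0·2° lon, +9·1° lat → SW at lon 100°, lat -21°.
Subsquare h=7, f=5: +7·0.0833333° lon, +5·0.0416667° lat → SW at lon 100.583°, lat -20.7917°.
Extended square 4, 3: +4·0.00833333° lon, +3·0.00416667° lat → SW at lon 100.617°, lat -20.7792°.
Cell spans 0.00833333° lon × 0.00416667° lat.
west 100.61667, east 100.62500.

100.61667, 100.62500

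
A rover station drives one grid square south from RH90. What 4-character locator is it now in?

RG99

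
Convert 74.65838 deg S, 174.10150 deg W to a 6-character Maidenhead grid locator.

AB25wi

Add 180° to longitude and 90° to latitude: 5.8985, 15.3416.
Field: 5.8985/20 → 0 → A, 15.3416/10 → 1 → B; chars AB.
Square: 5.8985/2 → 2, 5.3416/1 → 5; chars 25.
Subsquare: 1.8985/0.0833333 → 22 → w, 0.3416/0.0416667 → 8 → i; chars wi.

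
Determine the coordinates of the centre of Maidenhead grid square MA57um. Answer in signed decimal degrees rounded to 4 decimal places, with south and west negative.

Field M=12, A=0: +12·20° lon, +0·10° lat → SW at lon 60°, lat -90°.
Square 5, 7: +5·2° lon, +7·1° lat → SW at lon 70°, lat -83°.
Subsquare u=20, m=12: +20·0.0833333° lon, +12·0.0416667° lat → SW at lon 71.6667°, lat -82.5°.
Cell spans 0.0833333° lon × 0.0416667° lat. Centre is SW corner plus half of each.
latitude -82.4792, longitude 71.7083.

-82.4792, 71.7083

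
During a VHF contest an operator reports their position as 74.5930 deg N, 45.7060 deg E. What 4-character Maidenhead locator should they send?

LQ24

Add 180° to longitude and 90° to latitude: 225.71, 164.59.
Field (20°×10°, letters A–R): 225.71/20 → 11 → L, 164.59/10 → 16 → Q; chars LQ.
Square (2°×1°, digits 0–9): 5.71/2 → 2, 4.59/1 → 4; chars 24.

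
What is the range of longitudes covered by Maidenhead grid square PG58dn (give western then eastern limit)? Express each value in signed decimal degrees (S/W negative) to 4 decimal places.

130.2500, 130.3333

Field P=15, G=6: +15·20° lon, +6·10° lat → SW at lon 120°, lat -30°.
Square 5, 8: +5·2° lon, +8·1° lat → SW at lon 130°, lat -22°.
Subsquare d=3, n=13: +3·0.0833333° lon, +13·0.0416667° lat → SW at lon 130.25°, lat -21.4583°.
Cell spans 0.0833333° lon × 0.0416667° lat.
west 130.2500, east 130.3333.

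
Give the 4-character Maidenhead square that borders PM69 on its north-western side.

Longitude square 6; −1 → 5.
Latitude square 9; +1 → 10, wraps to 0, carry into field.
Latitude field M = 12; +1 → 13 = N.

PN50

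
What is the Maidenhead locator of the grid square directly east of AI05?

AI15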